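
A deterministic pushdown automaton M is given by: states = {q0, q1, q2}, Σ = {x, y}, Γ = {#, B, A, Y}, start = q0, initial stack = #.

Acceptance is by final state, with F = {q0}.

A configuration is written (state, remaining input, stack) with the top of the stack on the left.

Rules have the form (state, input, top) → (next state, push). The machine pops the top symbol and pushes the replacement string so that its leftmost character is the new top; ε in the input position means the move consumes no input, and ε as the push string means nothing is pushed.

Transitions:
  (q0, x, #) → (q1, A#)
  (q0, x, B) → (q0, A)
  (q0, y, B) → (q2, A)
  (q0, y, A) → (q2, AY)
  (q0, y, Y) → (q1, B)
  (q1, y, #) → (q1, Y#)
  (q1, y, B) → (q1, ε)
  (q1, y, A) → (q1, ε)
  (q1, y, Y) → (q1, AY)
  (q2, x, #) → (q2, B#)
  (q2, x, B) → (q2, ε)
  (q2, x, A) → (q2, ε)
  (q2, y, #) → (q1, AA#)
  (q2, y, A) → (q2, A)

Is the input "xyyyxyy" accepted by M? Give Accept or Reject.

(q0, xyyyxyy, #)
  read x, top #: go to q1, push A# → (q1, yyyxyy, A#)
  read y, top A: go to q1, push ε → (q1, yyxyy, #)
  read y, top #: go to q1, push Y# → (q1, yxyy, Y#)
  read y, top Y: go to q1, push AY → (q1, xyy, AY#)
No transition applies at (q1, xyy, AY#); input not fully consumed.

Reject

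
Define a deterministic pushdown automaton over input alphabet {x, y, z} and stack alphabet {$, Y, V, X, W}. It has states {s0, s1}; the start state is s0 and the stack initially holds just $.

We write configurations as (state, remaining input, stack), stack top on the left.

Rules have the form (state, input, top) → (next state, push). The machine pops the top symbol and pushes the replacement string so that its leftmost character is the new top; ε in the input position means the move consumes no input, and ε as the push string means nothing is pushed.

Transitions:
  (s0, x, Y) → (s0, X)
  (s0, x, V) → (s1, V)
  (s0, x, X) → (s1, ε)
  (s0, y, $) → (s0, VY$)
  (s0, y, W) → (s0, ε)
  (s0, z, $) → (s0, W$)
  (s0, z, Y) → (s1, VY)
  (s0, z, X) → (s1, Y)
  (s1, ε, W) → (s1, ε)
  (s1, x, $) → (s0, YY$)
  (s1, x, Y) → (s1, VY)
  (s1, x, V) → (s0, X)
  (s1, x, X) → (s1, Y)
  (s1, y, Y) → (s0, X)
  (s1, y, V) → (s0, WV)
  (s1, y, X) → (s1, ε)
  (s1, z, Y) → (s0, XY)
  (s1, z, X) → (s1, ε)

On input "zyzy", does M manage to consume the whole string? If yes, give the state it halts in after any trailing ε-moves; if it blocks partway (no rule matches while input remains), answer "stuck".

(s0, zyzy, $) ⊢ (s0, yzy, W$) ⊢ (s0, zy, $) ⊢ (s0, y, W$) ⊢ (s0, ε, $)
All input consumed; M is in state s0.

s0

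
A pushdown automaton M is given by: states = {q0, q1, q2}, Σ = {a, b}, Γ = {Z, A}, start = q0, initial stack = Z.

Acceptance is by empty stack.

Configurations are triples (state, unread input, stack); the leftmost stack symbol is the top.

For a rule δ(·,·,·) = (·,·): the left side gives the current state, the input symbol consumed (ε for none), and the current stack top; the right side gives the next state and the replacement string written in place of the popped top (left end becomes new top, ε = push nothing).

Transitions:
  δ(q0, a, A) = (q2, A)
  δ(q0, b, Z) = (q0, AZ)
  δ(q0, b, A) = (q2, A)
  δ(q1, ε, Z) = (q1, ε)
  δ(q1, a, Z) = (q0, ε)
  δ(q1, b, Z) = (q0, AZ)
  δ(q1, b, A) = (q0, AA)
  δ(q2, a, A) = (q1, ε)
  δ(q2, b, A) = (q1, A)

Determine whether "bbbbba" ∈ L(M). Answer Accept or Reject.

No computation consumes all input and empties the stack.

Reject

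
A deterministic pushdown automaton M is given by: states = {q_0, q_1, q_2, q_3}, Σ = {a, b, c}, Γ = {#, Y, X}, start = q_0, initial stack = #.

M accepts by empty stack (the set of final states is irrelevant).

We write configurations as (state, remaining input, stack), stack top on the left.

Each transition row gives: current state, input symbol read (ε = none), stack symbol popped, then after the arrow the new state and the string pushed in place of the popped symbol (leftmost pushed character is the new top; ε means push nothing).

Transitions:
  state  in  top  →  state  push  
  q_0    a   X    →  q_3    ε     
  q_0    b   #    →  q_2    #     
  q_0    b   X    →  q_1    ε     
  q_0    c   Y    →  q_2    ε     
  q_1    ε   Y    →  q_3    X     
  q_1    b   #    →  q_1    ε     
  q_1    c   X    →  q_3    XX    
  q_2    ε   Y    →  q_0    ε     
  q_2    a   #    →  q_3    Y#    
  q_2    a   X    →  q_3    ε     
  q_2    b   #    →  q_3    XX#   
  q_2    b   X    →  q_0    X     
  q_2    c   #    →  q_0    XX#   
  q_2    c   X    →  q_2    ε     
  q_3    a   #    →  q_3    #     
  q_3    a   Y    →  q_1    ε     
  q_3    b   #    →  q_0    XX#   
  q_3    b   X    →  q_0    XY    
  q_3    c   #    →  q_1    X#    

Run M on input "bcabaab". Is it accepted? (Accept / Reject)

(q_0, bcabaab, #)
  read b, top #: go to q_2, push # → (q_2, cabaab, #)
  read c, top #: go to q_0, push XX# → (q_0, abaab, XX#)
  read a, top X: go to q_3, push ε → (q_3, baab, X#)
  read b, top X: go to q_0, push XY → (q_0, aab, XY#)
  read a, top X: go to q_3, push ε → (q_3, ab, Y#)
  read a, top Y: go to q_1, push ε → (q_1, b, #)
  read b, top #: go to q_1, push ε → (q_1, ε, ε)
All input consumed and the stack is empty.

Accept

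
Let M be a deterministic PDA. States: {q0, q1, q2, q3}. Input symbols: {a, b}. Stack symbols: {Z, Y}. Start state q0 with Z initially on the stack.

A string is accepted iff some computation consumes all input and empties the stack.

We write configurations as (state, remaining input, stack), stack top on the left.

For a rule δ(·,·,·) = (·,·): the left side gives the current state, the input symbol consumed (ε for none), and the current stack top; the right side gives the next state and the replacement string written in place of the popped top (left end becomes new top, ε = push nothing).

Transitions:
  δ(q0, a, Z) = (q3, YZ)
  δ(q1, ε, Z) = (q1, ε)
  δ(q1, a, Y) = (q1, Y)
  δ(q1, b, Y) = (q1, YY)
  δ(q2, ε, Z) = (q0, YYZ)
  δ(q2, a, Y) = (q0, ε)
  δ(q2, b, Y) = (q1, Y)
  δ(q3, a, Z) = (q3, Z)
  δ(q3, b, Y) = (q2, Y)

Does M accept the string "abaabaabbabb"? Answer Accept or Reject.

(q0, abaabaabbabb, Z)
  read a, top Z: go to q3, push YZ → (q3, baabaabbabb, YZ)
  read b, top Y: go to q2, push Y → (q2, aabaabbabb, YZ)
  read a, top Y: go to q0, push ε → (q0, abaabbabb, Z)
  read a, top Z: go to q3, push YZ → (q3, baabbabb, YZ)
  read b, top Y: go to q2, push Y → (q2, aabbabb, YZ)
  read a, top Y: go to q0, push ε → (q0, abbabb, Z)
  read a, top Z: go to q3, push YZ → (q3, bbabb, YZ)
  read b, top Y: go to q2, push Y → (q2, babb, YZ)
  read b, top Y: go to q1, push Y → (q1, abb, YZ)
  read a, top Y: go to q1, push Y → (q1, bb, YZ)
  read b, top Y: go to q1, push YY → (q1, b, YYZ)
  read b, top Y: go to q1, push YY → (q1, ε, YYYZ)
All input consumed; stack is YYYZ, not empty, and no further ε-move applies.

Reject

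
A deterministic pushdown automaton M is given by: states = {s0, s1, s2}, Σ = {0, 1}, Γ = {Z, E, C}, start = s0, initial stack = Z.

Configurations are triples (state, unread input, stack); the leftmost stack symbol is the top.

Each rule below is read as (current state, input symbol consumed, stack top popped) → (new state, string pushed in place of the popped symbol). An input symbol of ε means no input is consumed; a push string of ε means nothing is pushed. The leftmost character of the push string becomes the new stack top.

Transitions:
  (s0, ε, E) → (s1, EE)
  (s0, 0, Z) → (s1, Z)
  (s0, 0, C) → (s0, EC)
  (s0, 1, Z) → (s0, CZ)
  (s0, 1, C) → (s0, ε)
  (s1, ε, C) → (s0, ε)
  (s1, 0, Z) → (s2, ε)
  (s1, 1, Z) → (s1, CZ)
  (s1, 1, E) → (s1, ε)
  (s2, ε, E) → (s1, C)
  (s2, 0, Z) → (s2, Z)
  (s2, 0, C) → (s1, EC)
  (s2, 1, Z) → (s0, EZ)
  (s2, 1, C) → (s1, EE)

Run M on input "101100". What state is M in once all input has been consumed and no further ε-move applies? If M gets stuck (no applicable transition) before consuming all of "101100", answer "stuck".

(s0, 101100, Z)
  read 1, top Z: go to s0, push CZ → (s0, 01100, CZ)
  read 0, top C: go to s0, push EC → (s0, 1100, ECZ)
  ε-move, top E: go to s1, push EE → (s1, 1100, EECZ)
  read 1, top E: go to s1, push ε → (s1, 100, ECZ)
  read 1, top E: go to s1, push ε → (s1, 00, CZ)
  ε-move, top C: go to s0, push ε → (s0, 00, Z)
  read 0, top Z: go to s1, push Z → (s1, 0, Z)
  read 0, top Z: go to s2, push ε → (s2, ε, ε)
All input consumed; M is in state s2.

s2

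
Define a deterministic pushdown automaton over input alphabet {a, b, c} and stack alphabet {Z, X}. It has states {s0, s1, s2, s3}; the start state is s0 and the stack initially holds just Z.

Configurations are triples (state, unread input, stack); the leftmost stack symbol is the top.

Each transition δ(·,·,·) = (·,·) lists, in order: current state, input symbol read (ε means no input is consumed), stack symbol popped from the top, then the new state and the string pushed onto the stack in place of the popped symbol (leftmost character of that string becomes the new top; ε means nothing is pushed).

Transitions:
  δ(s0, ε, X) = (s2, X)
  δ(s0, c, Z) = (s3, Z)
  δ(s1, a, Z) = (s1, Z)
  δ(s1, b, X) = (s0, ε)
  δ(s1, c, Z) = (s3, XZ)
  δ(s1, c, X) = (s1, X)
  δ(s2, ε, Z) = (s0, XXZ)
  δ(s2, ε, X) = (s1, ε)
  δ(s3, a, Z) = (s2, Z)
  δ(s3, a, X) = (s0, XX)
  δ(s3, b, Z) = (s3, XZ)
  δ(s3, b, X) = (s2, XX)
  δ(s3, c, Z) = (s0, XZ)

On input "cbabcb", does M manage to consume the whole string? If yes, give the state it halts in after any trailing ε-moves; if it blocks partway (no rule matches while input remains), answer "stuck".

(s0, cbabcb, Z) ⊢ (s3, babcb, Z) ⊢ (s3, abcb, XZ) ⊢ (s0, bcb, XXZ) ⊢ (s2, bcb, XXZ) ⊢ (s1, bcb, XZ) ⊢ (s0, cb, Z) ⊢ (s3, b, Z) ⊢ (s3, ε, XZ)
All input consumed; M is in state s3.

s3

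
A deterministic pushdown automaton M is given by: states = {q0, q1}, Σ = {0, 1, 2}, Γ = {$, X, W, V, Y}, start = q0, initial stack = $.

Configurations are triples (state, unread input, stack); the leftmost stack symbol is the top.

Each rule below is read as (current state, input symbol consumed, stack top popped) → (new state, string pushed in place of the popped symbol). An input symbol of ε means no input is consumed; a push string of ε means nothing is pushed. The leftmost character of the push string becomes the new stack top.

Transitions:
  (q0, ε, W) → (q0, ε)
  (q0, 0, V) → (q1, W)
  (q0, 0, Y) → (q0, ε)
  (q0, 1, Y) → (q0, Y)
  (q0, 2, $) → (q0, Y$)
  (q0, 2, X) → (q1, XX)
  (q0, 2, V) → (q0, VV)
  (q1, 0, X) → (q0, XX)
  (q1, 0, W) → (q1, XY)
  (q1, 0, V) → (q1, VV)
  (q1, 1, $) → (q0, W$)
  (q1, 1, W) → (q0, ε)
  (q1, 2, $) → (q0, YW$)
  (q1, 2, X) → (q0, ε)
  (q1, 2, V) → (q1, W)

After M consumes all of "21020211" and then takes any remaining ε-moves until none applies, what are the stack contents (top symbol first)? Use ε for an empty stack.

Y$

(q0, 21020211, $)
  read 2, top $: go to q0, push Y$ → (q0, 1020211, Y$)
  read 1, top Y: go to q0, push Y → (q0, 020211, Y$)
  read 0, top Y: go to q0, push ε → (q0, 20211, $)
  read 2, top $: go to q0, push Y$ → (q0, 0211, Y$)
  read 0, top Y: go to q0, push ε → (q0, 211, $)
  read 2, top $: go to q0, push Y$ → (q0, 11, Y$)
  read 1, top Y: go to q0, push Y → (q0, 1, Y$)
  read 1, top Y: go to q0, push Y → (q0, ε, Y$)
All input consumed in state q0 with stack Y$.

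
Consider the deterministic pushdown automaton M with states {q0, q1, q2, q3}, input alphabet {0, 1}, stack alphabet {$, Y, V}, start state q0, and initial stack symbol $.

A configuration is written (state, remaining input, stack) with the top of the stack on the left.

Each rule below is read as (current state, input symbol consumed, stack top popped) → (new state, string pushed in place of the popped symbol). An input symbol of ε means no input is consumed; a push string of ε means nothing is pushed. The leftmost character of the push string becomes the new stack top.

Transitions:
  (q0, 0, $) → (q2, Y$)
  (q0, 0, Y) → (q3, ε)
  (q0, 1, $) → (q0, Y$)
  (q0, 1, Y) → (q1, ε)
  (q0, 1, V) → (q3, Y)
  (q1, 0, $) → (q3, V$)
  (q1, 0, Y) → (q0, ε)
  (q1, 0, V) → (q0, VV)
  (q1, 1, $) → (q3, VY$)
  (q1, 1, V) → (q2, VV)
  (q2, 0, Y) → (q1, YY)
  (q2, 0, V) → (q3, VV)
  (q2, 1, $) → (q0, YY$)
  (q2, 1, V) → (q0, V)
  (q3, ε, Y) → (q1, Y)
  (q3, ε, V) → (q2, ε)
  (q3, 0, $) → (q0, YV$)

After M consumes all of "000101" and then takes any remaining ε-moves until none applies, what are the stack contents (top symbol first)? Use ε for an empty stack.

YY$

(q0, 000101, $)
  read 0, top $: go to q2, push Y$ → (q2, 00101, Y$)
  read 0, top Y: go to q1, push YY → (q1, 0101, YY$)
  read 0, top Y: go to q0, push ε → (q0, 101, Y$)
  read 1, top Y: go to q1, push ε → (q1, 01, $)
  read 0, top $: go to q3, push V$ → (q3, 1, V$)
  ε-move, top V: go to q2, push ε → (q2, 1, $)
  read 1, top $: go to q0, push YY$ → (q0, ε, YY$)
All input consumed in state q0 with stack YY$.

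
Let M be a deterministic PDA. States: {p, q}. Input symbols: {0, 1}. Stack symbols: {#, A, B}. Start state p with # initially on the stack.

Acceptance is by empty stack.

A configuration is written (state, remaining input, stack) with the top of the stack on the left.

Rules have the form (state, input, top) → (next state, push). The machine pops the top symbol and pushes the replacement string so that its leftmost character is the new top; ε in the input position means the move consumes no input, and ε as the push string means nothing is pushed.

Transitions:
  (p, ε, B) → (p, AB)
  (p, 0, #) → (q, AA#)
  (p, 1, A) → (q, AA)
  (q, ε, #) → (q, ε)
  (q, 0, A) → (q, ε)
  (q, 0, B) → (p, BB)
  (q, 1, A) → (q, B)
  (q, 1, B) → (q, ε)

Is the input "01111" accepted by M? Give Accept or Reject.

Accept

(p, 01111, #) ⊢ (q, 1111, AA#) ⊢ (q, 111, BA#) ⊢ (q, 11, A#) ⊢ (q, 1, B#) ⊢ (q, ε, #) ⊢ (q, ε, ε)
All input consumed and the stack is empty.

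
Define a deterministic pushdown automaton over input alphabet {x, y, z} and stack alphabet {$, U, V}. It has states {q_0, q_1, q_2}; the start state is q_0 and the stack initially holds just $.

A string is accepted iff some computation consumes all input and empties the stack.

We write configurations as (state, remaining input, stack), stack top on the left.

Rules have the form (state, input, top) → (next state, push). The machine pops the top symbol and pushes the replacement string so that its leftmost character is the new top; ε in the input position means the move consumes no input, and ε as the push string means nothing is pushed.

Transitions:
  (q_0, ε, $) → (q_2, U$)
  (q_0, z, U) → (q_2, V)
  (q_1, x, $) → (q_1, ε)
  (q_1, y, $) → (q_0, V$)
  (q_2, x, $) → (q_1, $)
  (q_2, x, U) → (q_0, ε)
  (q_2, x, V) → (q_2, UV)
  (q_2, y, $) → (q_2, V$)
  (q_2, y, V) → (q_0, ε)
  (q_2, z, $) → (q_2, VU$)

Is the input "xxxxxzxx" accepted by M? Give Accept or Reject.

Reject

(q_0, xxxxxzxx, $)
  ε-move, top $: go to q_2, push U$ → (q_2, xxxxxzxx, U$)
  read x, top U: go to q_0, push ε → (q_0, xxxxzxx, $)
  ε-move, top $: go to q_2, push U$ → (q_2, xxxxzxx, U$)
  read x, top U: go to q_0, push ε → (q_0, xxxzxx, $)
  ε-move, top $: go to q_2, push U$ → (q_2, xxxzxx, U$)
  read x, top U: go to q_0, push ε → (q_0, xxzxx, $)
  ε-move, top $: go to q_2, push U$ → (q_2, xxzxx, U$)
  read x, top U: go to q_0, push ε → (q_0, xzxx, $)
  ε-move, top $: go to q_2, push U$ → (q_2, xzxx, U$)
  read x, top U: go to q_0, push ε → (q_0, zxx, $)
  ε-move, top $: go to q_2, push U$ → (q_2, zxx, U$)
No transition applies at (q_2, zxx, U$); input not fully consumed.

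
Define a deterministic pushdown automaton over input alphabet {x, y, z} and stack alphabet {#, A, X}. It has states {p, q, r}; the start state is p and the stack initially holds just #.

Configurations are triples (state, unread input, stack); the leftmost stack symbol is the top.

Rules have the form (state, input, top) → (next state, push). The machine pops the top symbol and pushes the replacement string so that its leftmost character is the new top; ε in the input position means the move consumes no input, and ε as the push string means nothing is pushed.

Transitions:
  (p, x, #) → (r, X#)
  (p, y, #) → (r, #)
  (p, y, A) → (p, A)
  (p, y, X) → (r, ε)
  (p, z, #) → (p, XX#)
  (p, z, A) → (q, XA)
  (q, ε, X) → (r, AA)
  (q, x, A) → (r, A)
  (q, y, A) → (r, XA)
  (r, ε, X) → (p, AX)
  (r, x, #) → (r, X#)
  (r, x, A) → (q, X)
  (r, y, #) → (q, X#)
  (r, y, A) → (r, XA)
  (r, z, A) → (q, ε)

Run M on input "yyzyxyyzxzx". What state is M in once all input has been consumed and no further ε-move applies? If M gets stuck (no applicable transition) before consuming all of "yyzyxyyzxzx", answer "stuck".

(p, yyzyxyyzxzx, #)
  read y, top #: go to r, push # → (r, yzyxyyzxzx, #)
  read y, top #: go to q, push X# → (q, zyxyyzxzx, X#)
  ε-move, top X: go to r, push AA → (r, zyxyyzxzx, AA#)
  read z, top A: go to q, push ε → (q, yxyyzxzx, A#)
  read y, top A: go to r, push XA → (r, xyyzxzx, XA#)
  ε-move, top X: go to p, push AX → (p, xyyzxzx, AXA#)
No transition for (p, x, top A); M blocks with input xyyzxzx remaining.

stuck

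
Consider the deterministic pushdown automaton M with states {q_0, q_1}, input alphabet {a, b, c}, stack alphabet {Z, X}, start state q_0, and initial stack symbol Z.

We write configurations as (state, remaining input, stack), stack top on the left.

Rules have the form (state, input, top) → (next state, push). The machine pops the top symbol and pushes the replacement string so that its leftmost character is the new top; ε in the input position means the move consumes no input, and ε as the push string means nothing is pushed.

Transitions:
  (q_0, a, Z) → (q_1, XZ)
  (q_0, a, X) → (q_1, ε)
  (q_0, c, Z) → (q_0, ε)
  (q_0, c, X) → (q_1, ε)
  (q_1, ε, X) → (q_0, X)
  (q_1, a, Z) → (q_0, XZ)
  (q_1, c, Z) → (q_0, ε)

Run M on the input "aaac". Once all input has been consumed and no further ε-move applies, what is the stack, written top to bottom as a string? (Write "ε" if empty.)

(q_0, aaac, Z)
  read a, top Z: go to q_1, push XZ → (q_1, aac, XZ)
  ε-move, top X: go to q_0, push X → (q_0, aac, XZ)
  read a, top X: go to q_1, push ε → (q_1, ac, Z)
  read a, top Z: go to q_0, push XZ → (q_0, c, XZ)
  read c, top X: go to q_1, push ε → (q_1, ε, Z)
All input consumed in state q_1 with stack Z.

Z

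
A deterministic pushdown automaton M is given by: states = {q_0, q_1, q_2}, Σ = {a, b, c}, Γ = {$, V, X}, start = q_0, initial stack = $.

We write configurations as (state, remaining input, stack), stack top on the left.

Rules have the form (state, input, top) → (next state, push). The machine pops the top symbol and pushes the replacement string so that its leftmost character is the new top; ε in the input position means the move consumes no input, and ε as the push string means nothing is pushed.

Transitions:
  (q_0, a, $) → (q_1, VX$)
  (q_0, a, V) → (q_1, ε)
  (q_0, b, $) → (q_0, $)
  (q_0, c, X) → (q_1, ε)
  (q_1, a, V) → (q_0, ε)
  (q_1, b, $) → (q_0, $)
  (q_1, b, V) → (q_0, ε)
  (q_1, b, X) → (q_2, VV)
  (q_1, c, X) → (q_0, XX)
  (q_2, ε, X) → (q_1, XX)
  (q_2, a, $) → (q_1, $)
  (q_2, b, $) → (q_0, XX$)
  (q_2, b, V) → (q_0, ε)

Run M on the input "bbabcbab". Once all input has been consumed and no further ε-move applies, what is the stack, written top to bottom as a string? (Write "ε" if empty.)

X$

(q_0, bbabcbab, $)
  read b, top $: go to q_0, push $ → (q_0, babcbab, $)
  read b, top $: go to q_0, push $ → (q_0, abcbab, $)
  read a, top $: go to q_1, push VX$ → (q_1, bcbab, VX$)
  read b, top V: go to q_0, push ε → (q_0, cbab, X$)
  read c, top X: go to q_1, push ε → (q_1, bab, $)
  read b, top $: go to q_0, push $ → (q_0, ab, $)
  read a, top $: go to q_1, push VX$ → (q_1, b, VX$)
  read b, top V: go to q_0, push ε → (q_0, ε, X$)
All input consumed in state q_0 with stack X$.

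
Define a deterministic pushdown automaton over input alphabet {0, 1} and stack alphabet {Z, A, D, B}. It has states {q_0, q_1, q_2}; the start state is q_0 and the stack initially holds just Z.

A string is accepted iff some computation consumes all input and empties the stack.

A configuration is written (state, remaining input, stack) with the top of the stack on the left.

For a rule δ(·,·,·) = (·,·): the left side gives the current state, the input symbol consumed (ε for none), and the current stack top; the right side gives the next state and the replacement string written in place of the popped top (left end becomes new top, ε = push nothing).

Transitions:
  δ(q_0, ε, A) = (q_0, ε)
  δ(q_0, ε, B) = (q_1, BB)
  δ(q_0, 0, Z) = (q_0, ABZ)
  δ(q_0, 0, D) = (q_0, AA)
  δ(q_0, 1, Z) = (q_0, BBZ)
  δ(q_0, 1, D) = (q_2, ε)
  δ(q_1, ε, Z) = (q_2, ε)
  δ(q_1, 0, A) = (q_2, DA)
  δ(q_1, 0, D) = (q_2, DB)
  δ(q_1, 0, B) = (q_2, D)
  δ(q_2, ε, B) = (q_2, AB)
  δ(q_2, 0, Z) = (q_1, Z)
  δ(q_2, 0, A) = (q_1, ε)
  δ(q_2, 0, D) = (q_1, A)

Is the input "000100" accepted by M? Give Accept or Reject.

(q_0, 000100, Z)
  read 0, top Z: go to q_0, push ABZ → (q_0, 00100, ABZ)
  ε-move, top A: go to q_0, push ε → (q_0, 00100, BZ)
  ε-move, top B: go to q_1, push BB → (q_1, 00100, BBZ)
  read 0, top B: go to q_2, push D → (q_2, 0100, DBZ)
  read 0, top D: go to q_1, push A → (q_1, 100, ABZ)
No transition applies at (q_1, 100, ABZ); input not fully consumed.

Reject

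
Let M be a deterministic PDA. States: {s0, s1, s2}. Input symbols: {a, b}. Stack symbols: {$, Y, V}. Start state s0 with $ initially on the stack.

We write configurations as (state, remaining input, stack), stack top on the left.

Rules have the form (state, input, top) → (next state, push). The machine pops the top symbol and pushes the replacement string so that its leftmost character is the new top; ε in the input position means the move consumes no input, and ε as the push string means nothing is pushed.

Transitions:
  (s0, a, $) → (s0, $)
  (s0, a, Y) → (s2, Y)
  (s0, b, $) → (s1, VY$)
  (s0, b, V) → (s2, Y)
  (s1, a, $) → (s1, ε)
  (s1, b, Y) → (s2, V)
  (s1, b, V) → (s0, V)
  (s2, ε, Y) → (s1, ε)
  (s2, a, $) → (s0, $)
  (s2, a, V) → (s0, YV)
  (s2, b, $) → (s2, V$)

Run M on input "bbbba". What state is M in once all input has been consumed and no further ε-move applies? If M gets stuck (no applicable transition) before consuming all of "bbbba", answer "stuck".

(s0, bbbba, $)
  read b, top $: go to s1, push VY$ → (s1, bbba, VY$)
  read b, top V: go to s0, push V → (s0, bba, VY$)
  read b, top V: go to s2, push Y → (s2, ba, YY$)
  ε-move, top Y: go to s1, push ε → (s1, ba, Y$)
  read b, top Y: go to s2, push V → (s2, a, V$)
  read a, top V: go to s0, push YV → (s0, ε, YV$)
All input consumed; M is in state s0.

s0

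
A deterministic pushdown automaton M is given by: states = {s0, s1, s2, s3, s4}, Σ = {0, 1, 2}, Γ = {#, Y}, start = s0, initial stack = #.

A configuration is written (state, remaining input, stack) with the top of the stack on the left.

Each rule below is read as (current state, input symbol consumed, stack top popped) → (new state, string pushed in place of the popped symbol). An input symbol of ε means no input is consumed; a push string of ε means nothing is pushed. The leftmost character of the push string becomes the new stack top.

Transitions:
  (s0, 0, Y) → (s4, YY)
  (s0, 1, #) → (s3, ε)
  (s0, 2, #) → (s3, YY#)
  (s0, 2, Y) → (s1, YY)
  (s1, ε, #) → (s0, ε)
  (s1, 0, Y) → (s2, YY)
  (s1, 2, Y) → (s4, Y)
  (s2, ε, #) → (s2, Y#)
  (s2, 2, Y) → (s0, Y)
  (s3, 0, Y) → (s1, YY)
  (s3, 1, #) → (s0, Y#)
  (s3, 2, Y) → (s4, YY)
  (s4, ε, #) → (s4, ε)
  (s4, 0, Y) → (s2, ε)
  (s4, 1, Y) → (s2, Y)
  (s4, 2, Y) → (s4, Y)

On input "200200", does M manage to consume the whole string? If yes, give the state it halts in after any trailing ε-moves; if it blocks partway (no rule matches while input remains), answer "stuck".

s2

(s0, 200200, #) ⊢ (s3, 00200, YY#) ⊢ (s1, 0200, YYY#) ⊢ (s2, 200, YYYY#) ⊢ (s0, 00, YYYY#) ⊢ (s4, 0, YYYYY#) ⊢ (s2, ε, YYYY#)
All input consumed; M is in state s2.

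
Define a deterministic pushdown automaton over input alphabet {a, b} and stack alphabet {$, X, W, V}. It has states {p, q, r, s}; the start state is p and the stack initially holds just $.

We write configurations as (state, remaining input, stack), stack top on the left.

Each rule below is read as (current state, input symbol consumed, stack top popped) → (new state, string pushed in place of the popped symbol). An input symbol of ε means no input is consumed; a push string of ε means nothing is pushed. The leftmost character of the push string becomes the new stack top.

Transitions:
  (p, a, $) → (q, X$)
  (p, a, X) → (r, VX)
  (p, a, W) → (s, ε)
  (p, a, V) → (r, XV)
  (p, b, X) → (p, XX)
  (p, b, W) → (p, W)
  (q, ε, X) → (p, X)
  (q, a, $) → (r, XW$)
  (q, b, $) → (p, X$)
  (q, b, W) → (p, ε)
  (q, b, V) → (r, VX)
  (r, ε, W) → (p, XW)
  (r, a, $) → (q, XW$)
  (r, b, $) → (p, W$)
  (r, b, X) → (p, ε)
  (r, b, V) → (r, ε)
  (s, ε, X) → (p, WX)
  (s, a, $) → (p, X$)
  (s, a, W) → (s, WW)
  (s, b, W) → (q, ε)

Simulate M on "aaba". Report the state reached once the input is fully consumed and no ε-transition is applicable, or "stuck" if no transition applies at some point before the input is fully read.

stuck

(p, aaba, $)
  read a, top $: go to q, push X$ → (q, aba, X$)
  ε-move, top X: go to p, push X → (p, aba, X$)
  read a, top X: go to r, push VX → (r, ba, VX$)
  read b, top V: go to r, push ε → (r, a, X$)
No transition for (r, a, top X); M blocks with input a remaining.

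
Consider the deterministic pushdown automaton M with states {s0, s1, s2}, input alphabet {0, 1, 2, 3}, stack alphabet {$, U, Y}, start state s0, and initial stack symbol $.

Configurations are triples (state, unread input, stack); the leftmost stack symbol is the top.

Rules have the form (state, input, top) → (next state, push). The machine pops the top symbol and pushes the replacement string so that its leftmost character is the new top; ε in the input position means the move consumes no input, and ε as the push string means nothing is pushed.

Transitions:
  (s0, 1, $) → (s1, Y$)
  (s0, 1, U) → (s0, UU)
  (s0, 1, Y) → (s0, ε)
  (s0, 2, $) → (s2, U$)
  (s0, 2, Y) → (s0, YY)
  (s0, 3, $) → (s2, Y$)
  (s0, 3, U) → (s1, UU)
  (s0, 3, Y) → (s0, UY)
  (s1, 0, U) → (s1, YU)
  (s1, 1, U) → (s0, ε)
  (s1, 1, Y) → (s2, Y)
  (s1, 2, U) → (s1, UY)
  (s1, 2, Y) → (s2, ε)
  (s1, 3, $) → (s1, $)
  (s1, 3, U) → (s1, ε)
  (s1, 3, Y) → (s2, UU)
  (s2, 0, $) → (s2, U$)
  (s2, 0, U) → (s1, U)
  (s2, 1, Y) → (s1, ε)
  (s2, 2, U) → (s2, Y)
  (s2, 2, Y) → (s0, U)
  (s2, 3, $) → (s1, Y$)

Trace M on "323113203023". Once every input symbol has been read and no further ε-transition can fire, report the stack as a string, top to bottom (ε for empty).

(s0, 323113203023, $)
  read 3, top $: go to s2, push Y$ → (s2, 23113203023, Y$)
  read 2, top Y: go to s0, push U → (s0, 3113203023, U$)
  read 3, top U: go to s1, push UU → (s1, 113203023, UU$)
  read 1, top U: go to s0, push ε → (s0, 13203023, U$)
  read 1, top U: go to s0, push UU → (s0, 3203023, UU$)
  read 3, top U: go to s1, push UU → (s1, 203023, UUU$)
  read 2, top U: go to s1, push UY → (s1, 03023, UYUU$)
  read 0, top U: go to s1, push YU → (s1, 3023, YUYUU$)
  read 3, top Y: go to s2, push UU → (s2, 023, UUUYUU$)
  read 0, top U: go to s1, push U → (s1, 23, UUUYUU$)
  read 2, top U: go to s1, push UY → (s1, 3, UYUUYUU$)
  read 3, top U: go to s1, push ε → (s1, ε, YUUYUU$)
All input consumed in state s1 with stack YUUYUU$.

YUUYUU$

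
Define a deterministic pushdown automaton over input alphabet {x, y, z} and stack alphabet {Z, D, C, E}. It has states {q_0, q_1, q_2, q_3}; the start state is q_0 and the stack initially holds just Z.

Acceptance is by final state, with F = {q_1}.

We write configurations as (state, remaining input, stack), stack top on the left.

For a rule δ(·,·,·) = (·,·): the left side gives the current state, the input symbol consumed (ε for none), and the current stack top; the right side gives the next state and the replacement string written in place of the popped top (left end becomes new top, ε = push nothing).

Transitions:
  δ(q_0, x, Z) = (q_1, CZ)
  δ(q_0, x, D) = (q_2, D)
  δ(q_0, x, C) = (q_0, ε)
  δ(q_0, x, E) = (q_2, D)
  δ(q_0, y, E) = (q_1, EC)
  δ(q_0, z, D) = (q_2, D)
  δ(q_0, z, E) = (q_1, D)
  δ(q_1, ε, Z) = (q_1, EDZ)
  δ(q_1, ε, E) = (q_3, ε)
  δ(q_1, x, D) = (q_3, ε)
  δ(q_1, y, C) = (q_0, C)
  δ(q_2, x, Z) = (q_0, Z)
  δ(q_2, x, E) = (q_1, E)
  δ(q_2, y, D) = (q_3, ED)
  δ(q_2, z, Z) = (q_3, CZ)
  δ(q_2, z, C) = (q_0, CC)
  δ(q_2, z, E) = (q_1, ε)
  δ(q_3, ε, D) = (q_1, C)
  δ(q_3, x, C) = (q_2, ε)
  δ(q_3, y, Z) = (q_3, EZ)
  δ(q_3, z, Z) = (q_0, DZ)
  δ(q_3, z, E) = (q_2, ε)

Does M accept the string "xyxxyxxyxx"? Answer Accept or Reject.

(q_0, xyxxyxxyxx, Z) ⊢ (q_1, yxxyxxyxx, CZ) ⊢ (q_0, xxyxxyxx, CZ) ⊢ (q_0, xyxxyxx, Z) ⊢ (q_1, yxxyxx, CZ) ⊢ (q_0, xxyxx, CZ) ⊢ (q_0, xyxx, Z) ⊢ (q_1, yxx, CZ) ⊢ (q_0, xx, CZ) ⊢ (q_0, x, Z) ⊢ (q_1, ε, CZ)
All input consumed; state q_1 ∈ F.

Accept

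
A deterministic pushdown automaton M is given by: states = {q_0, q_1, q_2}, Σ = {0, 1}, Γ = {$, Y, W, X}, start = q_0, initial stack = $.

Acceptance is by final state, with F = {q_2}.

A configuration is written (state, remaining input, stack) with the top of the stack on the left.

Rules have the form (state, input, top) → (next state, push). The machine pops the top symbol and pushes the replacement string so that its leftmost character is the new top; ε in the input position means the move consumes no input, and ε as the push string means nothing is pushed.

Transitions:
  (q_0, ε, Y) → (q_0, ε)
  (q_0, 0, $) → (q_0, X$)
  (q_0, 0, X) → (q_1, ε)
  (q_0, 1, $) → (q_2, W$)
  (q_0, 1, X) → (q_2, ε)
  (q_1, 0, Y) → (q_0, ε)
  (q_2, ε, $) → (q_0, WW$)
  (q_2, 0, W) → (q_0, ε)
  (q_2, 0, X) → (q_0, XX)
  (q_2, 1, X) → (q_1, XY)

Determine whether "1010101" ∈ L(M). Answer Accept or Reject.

(q_0, 1010101, $) ⊢ (q_2, 010101, W$) ⊢ (q_0, 10101, $) ⊢ (q_2, 0101, W$) ⊢ (q_0, 101, $) ⊢ (q_2, 01, W$) ⊢ (q_0, 1, $) ⊢ (q_2, ε, W$)
All input consumed; state q_2 ∈ F.

Accept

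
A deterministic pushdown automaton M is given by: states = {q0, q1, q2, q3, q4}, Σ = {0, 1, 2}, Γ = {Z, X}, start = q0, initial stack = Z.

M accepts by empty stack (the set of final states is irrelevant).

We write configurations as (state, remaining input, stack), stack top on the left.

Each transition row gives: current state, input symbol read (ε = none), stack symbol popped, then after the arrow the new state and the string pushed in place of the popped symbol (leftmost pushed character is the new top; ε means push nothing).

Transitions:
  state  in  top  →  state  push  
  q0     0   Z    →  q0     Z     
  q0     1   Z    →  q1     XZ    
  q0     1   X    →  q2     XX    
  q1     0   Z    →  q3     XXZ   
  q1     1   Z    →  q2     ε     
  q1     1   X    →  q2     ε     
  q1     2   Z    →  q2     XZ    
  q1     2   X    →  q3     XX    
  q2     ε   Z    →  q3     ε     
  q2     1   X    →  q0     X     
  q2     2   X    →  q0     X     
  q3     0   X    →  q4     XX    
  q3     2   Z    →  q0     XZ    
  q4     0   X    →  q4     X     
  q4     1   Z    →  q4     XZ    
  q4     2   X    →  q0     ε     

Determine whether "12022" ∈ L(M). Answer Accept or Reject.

(q0, 12022, Z)
  read 1, top Z: go to q1, push XZ → (q1, 2022, XZ)
  read 2, top X: go to q3, push XX → (q3, 022, XXZ)
  read 0, top X: go to q4, push XX → (q4, 22, XXXZ)
  read 2, top X: go to q0, push ε → (q0, 2, XXZ)
No transition applies at (q0, 2, XXZ); input not fully consumed.

Reject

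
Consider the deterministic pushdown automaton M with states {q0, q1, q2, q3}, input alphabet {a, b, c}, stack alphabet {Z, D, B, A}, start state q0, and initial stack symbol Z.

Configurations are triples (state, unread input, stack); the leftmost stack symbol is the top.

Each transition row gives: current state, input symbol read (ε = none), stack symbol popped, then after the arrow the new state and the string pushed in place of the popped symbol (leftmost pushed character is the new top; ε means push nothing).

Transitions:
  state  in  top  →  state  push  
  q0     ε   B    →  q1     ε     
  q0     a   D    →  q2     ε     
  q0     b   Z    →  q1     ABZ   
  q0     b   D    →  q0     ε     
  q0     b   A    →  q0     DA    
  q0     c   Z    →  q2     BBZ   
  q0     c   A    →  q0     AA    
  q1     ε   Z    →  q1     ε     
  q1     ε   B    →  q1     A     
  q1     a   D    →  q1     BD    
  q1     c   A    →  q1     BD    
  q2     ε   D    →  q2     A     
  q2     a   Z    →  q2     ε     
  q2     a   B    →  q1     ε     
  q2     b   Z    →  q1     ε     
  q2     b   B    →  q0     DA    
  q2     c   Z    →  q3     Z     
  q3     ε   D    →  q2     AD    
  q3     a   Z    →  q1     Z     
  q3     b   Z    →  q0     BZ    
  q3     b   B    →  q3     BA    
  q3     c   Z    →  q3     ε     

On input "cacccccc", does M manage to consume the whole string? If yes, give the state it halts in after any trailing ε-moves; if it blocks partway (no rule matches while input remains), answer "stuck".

(q0, cacccccc, Z)
  read c, top Z: go to q2, push BBZ → (q2, acccccc, BBZ)
  read a, top B: go to q1, push ε → (q1, cccccc, BZ)
  ε-move, top B: go to q1, push A → (q1, cccccc, AZ)
  read c, top A: go to q1, push BD → (q1, ccccc, BDZ)
  ε-move, top B: go to q1, push A → (q1, ccccc, ADZ)
  read c, top A: go to q1, push BD → (q1, cccc, BDDZ)
  ε-move, top B: go to q1, push A → (q1, cccc, ADDZ)
  read c, top A: go to q1, push BD → (q1, ccc, BDDDZ)
  ε-move, top B: go to q1, push A → (q1, ccc, ADDDZ)
  read c, top A: go to q1, push BD → (q1, cc, BDDDDZ)
  ε-move, top B: go to q1, push A → (q1, cc, ADDDDZ)
  read c, top A: go to q1, push BD → (q1, c, BDDDDDZ)
  ε-move, top B: go to q1, push A → (q1, c, ADDDDDZ)
  read c, top A: go to q1, push BD → (q1, ε, BDDDDDDZ)
  ε-move, top B: go to q1, push A → (q1, ε, ADDDDDDZ)
All input consumed; M is in state q1.

q1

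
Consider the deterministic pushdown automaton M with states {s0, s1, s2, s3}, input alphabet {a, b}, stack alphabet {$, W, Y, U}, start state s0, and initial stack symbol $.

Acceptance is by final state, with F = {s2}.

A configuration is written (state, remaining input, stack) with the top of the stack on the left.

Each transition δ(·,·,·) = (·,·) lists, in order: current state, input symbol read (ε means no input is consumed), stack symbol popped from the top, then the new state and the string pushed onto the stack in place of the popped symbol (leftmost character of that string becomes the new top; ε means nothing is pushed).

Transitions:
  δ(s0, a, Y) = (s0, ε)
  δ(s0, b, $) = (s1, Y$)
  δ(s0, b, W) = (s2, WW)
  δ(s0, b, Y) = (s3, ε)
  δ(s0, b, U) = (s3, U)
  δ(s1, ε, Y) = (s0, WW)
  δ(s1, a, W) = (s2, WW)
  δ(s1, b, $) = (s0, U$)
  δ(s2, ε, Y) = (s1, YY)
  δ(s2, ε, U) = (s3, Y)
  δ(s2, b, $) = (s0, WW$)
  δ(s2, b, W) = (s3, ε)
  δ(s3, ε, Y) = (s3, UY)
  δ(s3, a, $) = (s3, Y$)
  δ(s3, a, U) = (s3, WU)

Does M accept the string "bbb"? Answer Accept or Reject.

(s0, bbb, $)
  read b, top $: go to s1, push Y$ → (s1, bb, Y$)
  ε-move, top Y: go to s0, push WW → (s0, bb, WW$)
  read b, top W: go to s2, push WW → (s2, b, WWW$)
  read b, top W: go to s3, push ε → (s3, ε, WW$)
All input consumed; state s3 ∉ F and no further ε-move applies.

Reject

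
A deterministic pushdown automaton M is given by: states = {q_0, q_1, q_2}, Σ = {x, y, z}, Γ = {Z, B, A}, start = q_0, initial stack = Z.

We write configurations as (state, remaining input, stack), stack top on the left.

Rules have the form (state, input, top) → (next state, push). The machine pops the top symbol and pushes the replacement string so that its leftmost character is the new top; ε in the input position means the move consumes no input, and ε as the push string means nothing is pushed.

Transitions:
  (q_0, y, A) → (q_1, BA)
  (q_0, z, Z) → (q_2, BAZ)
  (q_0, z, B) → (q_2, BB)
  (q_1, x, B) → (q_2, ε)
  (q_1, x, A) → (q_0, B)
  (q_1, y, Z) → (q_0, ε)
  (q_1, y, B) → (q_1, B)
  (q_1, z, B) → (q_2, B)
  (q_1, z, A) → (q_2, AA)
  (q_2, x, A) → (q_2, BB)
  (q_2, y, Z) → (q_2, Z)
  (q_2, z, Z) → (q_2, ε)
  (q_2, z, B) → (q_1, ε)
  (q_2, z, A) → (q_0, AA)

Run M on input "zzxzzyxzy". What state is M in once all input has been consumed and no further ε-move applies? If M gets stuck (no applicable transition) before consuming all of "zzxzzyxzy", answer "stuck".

stuck

(q_0, zzxzzyxzy, Z)
  read z, top Z: go to q_2, push BAZ → (q_2, zxzzyxzy, BAZ)
  read z, top B: go to q_1, push ε → (q_1, xzzyxzy, AZ)
  read x, top A: go to q_0, push B → (q_0, zzyxzy, BZ)
  read z, top B: go to q_2, push BB → (q_2, zyxzy, BBZ)
  read z, top B: go to q_1, push ε → (q_1, yxzy, BZ)
  read y, top B: go to q_1, push B → (q_1, xzy, BZ)
  read x, top B: go to q_2, push ε → (q_2, zy, Z)
  read z, top Z: go to q_2, push ε → (q_2, y, ε)
No transition for (q_2, y, top ε); M blocks with input y remaining.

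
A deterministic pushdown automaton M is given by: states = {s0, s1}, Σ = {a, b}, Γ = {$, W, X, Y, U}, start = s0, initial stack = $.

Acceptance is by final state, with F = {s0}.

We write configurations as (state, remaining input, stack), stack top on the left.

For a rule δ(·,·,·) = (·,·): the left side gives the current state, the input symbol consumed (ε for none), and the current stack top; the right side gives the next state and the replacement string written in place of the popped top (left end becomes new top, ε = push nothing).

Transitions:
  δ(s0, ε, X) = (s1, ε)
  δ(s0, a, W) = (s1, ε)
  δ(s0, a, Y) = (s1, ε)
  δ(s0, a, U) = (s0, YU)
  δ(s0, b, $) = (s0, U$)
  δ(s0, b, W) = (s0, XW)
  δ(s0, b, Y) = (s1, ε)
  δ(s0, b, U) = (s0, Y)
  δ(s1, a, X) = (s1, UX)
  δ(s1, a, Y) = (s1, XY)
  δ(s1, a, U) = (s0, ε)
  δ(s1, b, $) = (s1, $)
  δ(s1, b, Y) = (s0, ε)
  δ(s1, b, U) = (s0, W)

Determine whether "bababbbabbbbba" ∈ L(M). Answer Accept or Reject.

Reject

(s0, bababbbabbbbba, $)
  read b, top $: go to s0, push U$ → (s0, ababbbabbbbba, U$)
  read a, top U: go to s0, push YU → (s0, babbbabbbbba, YU$)
  read b, top Y: go to s1, push ε → (s1, abbbabbbbba, U$)
  read a, top U: go to s0, push ε → (s0, bbbabbbbba, $)
  read b, top $: go to s0, push U$ → (s0, bbabbbbba, U$)
  read b, top U: go to s0, push Y → (s0, babbbbba, Y$)
  read b, top Y: go to s1, push ε → (s1, abbbbba, $)
No transition applies at (s1, abbbbba, $); input not fully consumed.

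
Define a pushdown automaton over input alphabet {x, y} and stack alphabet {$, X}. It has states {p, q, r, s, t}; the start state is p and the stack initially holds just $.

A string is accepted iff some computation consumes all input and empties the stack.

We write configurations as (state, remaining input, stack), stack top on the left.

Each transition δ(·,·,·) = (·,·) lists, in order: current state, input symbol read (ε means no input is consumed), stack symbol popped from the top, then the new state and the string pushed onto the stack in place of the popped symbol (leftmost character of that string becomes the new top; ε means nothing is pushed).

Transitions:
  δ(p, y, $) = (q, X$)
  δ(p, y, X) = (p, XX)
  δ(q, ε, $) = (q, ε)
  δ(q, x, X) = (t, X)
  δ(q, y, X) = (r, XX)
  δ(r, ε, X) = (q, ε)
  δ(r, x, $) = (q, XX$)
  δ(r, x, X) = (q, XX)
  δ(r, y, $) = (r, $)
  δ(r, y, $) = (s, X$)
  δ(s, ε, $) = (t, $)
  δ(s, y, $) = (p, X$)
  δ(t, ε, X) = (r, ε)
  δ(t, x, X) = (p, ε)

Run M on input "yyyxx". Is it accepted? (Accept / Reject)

No computation consumes all input and empties the stack.

Reject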